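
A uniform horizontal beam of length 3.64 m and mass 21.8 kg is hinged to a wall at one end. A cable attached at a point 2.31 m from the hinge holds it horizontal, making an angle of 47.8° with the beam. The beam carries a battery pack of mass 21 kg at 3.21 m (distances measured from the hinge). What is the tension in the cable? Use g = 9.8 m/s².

Sum moments about the hinge (the unknown hinge reaction has zero arm there).
Beam weight: 21.8 × 9.8 = 213.6 N down at 1.82 m → arm 1.82 m, τ = 213.6 × 1.82 = 388.8 N·m clockwise.
Battery pack: 21 × 9.8 = 205.8 N down at 3.21 m → arm 3.21 m, τ = 205.8 × 3.21 = 660.6 N·m clockwise.
Total clockwise load moment = 1049 N·m.
The cable tension T acts at 2.31 m; only its component perpendicular to the beam, T sinθ, produces torque. sin 47.8° = 0.7408.
Setting net torque to zero: T × 2.31 × 0.7408 = 1049 → T = 1049 / 1.711 = 613 N.

T ≈ 613 N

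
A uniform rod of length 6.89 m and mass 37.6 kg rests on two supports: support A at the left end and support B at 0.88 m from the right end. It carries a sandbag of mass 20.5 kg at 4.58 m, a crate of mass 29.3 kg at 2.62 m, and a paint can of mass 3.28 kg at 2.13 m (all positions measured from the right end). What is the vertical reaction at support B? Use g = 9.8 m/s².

Sum moments about support A (its reaction then has zero moment arm).
Beam weight: 37.6 × 9.8 = 368.5 N down at 3.445 m → arm 3.445 m, τ = 368.5 × 3.445 = 1269 N·m clockwise.
Sandbag: 20.5 × 9.8 = 200.9 N down at 4.58 m → arm 2.31 m, τ = 200.9 × 2.31 = 464.1 N·m clockwise.
Crate: 29.3 × 9.8 = 287.1 N down at 2.62 m → arm 4.27 m, τ = 287.1 × 4.27 = 1226 N·m clockwise.
Paint can: 3.28 × 9.8 = 32.14 N down at 2.13 m → arm 4.76 m, τ = 32.14 × 4.76 = 153 N·m clockwise.
Net load moment about support A = 3112 N·m clockwise.
Reaction R at support B is upward at 0.88 m, arm 6.01 m → moment R × 6.01 counterclockwise.
Στ = 0 ⇒ R × 6.01 = 3112 ⇒ R = 518 N.

R_B ≈ 518 N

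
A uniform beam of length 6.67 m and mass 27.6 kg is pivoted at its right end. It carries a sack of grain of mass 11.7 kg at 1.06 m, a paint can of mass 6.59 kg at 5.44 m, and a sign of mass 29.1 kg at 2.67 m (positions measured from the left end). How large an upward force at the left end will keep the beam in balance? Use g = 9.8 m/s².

Taking torques about the right end:
Beam weight: 27.6 × 9.8 = 270.5 N down at 3.335 m → arm 3.335 m, τ = 270.5 × 3.335 = 902.1 N·m counterclockwise.
Sack of grain: 11.7 × 9.8 = 114.7 N down at 1.06 m → arm 5.61 m, τ = 114.7 × 5.61 = 643.5 N·m counterclockwise.
Paint can: 6.59 × 9.8 = 64.58 N down at 5.44 m → arm 1.23 m, τ = 64.58 × 1.23 = 79.43 N·m counterclockwise.
Sign: 29.1 × 9.8 = 285.2 N down at 2.67 m → arm 4 m, τ = 285.2 × 4 = 1141 N·m counterclockwise.
Net moment of the loads = 2766 N·m counterclockwise.
The upward force F acts at the left end, arm 6.67 m, giving F × 6.67 clockwise.
For rotational equilibrium, F × 6.67 = 2766, so F = 2766 / 6.67 = 415 N.

F ≈ 415 N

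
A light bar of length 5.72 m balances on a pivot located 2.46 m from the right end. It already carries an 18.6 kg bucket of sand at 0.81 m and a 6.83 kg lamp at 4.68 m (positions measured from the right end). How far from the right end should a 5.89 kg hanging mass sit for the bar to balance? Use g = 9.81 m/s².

x ≈ 5.1 m from the right end

Choose the pivot (at 2.46 m from the right end) as the axis so the support reaction has zero arm there.
Bucket of sand: 18.6 × 9.81 = 182.5 N down at 0.81 m → arm 1.65 m, τ = 182.5 × 1.65 = 301.1 N·m clockwise.
Lamp: 6.83 × 9.81 = 67 N down at 4.68 m → arm 2.22 m, τ = 67 × 2.22 = 148.7 N·m counterclockwise.
Net moment of existing loads = 152.4 N·m clockwise.
The hanging mass weighs 5.89 × 9.81 = 57.78 N and must supply an equal counterclockwise moment, so its lever arm about the pivot is 152.4 / 57.78 = 2.64 m.
That puts it at 2.46 + 2.64 = 5.1 m from the right end.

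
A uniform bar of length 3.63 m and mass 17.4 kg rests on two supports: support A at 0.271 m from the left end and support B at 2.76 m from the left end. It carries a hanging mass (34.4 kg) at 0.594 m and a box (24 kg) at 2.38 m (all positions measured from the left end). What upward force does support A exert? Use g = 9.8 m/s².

R_A ≈ 394 N

About support B:
Beam weight: 17.4 × 9.8 = 170.5 N down at 1.815 m → arm 0.945 m, τ = 170.5 × 0.945 = 161.1 N·m counterclockwise.
Hanging mass: 34.4 × 9.8 = 337.1 N down at 0.594 m → arm 2.166 m, τ = 337.1 × 2.166 = 730.2 N·m counterclockwise.
Box: 24 × 9.8 = 235.2 N down at 2.38 m → arm 0.38 m, τ = 235.2 × 0.38 = 89.38 N·m counterclockwise.
Net load moment about support B = 980.7 N·m counterclockwise.
Reaction R at support A is upward at 0.271 m, arm 2.489 m → moment R × 2.489 clockwise.
Balancing moments: R × 2.489 = 980.7, giving R = 394 N.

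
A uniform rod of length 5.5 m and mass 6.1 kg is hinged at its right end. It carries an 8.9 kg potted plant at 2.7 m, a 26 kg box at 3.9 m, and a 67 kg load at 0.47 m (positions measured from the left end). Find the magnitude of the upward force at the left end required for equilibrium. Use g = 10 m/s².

F ≈ 764 N

About the right end:
Beam weight: 6.1 × 10 = 61 N down at 2.75 m → arm 2.75 m, τ = 61 × 2.75 = 167.8 N·m counterclockwise.
Potted plant: 8.9 × 10 = 89 N down at 2.7 m → arm 2.8 m, τ = 89 × 2.8 = 249.2 N·m counterclockwise.
Box: 26 × 10 = 260 N down at 3.9 m → arm 1.6 m, τ = 260 × 1.6 = 416 N·m counterclockwise.
Load: 67 × 10 = 670 N down at 0.47 m → arm 5.03 m, τ = 670 × 5.03 = 3370 N·m counterclockwise.
Net moment of the loads = 4203 N·m counterclockwise.
The upward force F acts at the left end, arm 5.5 m, giving F × 5.5 clockwise.
Στ = 0 ⇒ F × 5.5 = 4203 ⇒ F = 4203 / 5.5 = 764 N.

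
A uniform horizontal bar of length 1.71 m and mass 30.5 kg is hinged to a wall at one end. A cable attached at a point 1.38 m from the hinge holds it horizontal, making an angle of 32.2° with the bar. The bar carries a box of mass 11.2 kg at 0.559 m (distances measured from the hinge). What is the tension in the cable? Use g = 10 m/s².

About the hinge:
Beam weight: 30.5 × 10 = 305 N down at 0.855 m → arm 0.855 m, τ = 305 × 0.855 = 260.8 N·m clockwise.
Box: 11.2 × 10 = 112 N down at 0.559 m → arm 0.559 m, τ = 112 × 0.559 = 62.61 N·m clockwise.
Total clockwise load moment = 323.4 N·m.
The cable tension T acts at 1.38 m; only its component perpendicular to the bar, T sinθ, produces torque. sin 32.2° = 0.5329.
For rotational equilibrium, T × 1.38 × 0.5329 = 323.4, so T = 323.4 / 0.7354 = 440 N.

T ≈ 440 N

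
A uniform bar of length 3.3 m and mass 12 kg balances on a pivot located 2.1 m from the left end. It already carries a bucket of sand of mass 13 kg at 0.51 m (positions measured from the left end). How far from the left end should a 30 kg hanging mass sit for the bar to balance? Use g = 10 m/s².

Take moments about the pivot (at 2.1 m from the left end).
Beam weight: 12 × 10 = 120 N down at 1.65 m → arm 0.45 m, τ = 120 × 0.45 = 54 N·m counterclockwise.
Bucket of sand: 13 × 10 = 130 N down at 0.51 m → arm 1.59 m, τ = 130 × 1.59 = 206.7 N·m counterclockwise.
Net moment of existing loads = 260.7 N·m counterclockwise.
The hanging mass weighs 30 × 10 = 300 N and must supply an equal clockwise moment, so its lever arm about the pivot is 260.7 / 300 = 0.869 m.
That puts it at 2.1 + 0.869 = 2.97 m from the left end.

x ≈ 2.97 m from the left end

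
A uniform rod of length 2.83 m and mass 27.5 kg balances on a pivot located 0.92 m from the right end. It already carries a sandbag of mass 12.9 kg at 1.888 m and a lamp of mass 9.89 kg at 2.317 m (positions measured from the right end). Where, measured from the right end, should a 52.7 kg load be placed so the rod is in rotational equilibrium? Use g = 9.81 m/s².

About the pivot (at 0.92 m from the right end):
Beam weight: 27.5 × 9.81 = 269.8 N down at 1.415 m → arm 0.495 m, τ = 269.8 × 0.495 = 133.6 N·m counterclockwise.
Sandbag: 12.9 × 9.81 = 126.5 N down at 1.888 m → arm 0.968 m, τ = 126.5 × 0.968 = 122.5 N·m counterclockwise.
Lamp: 9.89 × 9.81 = 97.02 N down at 2.317 m → arm 1.397 m, τ = 97.02 × 1.397 = 135.5 N·m counterclockwise.
Net moment of existing loads = 391.6 N·m counterclockwise.
The load weighs 52.7 × 9.81 = 517 N and must supply an equal clockwise moment, so its lever arm about the pivot is 391.6 / 517 = 0.757 m.
That puts it at 0.92 − 0.757 = 0.163 m from the right end.

x ≈ 0.163 m from the right end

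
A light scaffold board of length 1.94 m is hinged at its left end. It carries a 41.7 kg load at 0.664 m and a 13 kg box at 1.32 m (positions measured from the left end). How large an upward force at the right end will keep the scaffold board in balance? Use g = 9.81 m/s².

F ≈ 227 N

About the left end:
Load: 41.7 × 9.81 = 409.1 N down at 0.664 m → arm 0.664 m, τ = 409.1 × 0.664 = 271.6 N·m clockwise.
Box: 13 × 9.81 = 127.5 N down at 1.32 m → arm 1.32 m, τ = 127.5 × 1.32 = 168.3 N·m clockwise.
Net moment of the loads = 439.9 N·m clockwise.
The upward force F acts at the right end, arm 1.94 m, giving F × 1.94 counterclockwise.
Balancing moments: F × 1.94 = 439.9, giving F = 439.9 / 1.94 = 227 N.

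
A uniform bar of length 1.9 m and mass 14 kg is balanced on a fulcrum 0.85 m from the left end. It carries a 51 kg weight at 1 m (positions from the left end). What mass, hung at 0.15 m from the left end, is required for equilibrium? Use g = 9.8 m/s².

Take moments about the fulcrum (at 0.85 m from the left end).
Beam weight: 14 × 9.8 = 137.2 N down at 0.95 m → arm 0.1 m, τ = 137.2 × 0.1 = 13.72 N·m clockwise.
Weight: 51 × 9.8 = 499.8 N down at 1 m → arm 0.15 m, τ = 499.8 × 0.15 = 74.97 N·m clockwise.
Net moment of known loads = 88.69 N·m clockwise.
An unknown mass m at 0.15 m has arm 0.7 m; its moment is m·g·0.7 counterclockwise.
For rotational equilibrium, m × 9.8 × 0.7 = 88.69, so m = 88.69 / (9.8 × 0.7) = 12.9 kg.

m ≈ 12.9 kg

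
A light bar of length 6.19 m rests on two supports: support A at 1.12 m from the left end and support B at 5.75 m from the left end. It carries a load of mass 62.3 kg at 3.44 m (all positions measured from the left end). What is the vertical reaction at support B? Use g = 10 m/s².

R_B ≈ 312 N

Sum moments about support A (its reaction then has zero moment arm).
Load: 62.3 × 10 = 623 N down at 3.44 m → arm 2.32 m, τ = 623 × 2.32 = 1445 N·m clockwise.
Net load moment about support A = 1445 N·m clockwise.
Reaction R at support B is upward at 5.75 m, arm 4.63 m → moment R × 4.63 counterclockwise.
Balancing moments: R × 4.63 = 1445, giving R = 312 N.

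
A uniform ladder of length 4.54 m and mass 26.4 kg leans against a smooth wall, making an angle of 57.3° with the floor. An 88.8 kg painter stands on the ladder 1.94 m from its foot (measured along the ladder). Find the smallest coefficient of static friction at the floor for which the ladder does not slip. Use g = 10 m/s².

Sum moments about the foot of the ladder (the floor normal and friction both act there and drop out).
Ladder weight 26.4×10 = 264 N acts at 2.27 m along the ladder; its horizontal arm is 2.27·cos57.3° = 1.226 m → τ = 323.7 N·m clockwise.
Painter: 88.8×10 = 888 N at 1.94 m → arm 1.048 m → τ = 930.6 N·m clockwise.
Wall normal N acts horizontally at the top; its moment arm is the height L sinθ = 4.54·sin57.3° = 3.82 m, counterclockwise.
Balancing moments: N × 3.82 = 1254, giving N = 328.3 N.
ΣFx = 0 ⇒ f = N_wall = 328.3 N. ΣFy = 0 ⇒ N_floor = 1152 N.
μ_min = f / N_floor = 328.3 / 1152 = 0.285.

μ_min ≈ 0.285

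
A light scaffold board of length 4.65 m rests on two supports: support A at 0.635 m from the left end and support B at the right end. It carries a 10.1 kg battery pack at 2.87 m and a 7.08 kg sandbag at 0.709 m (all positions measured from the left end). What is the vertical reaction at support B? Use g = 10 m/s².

R_B ≈ 57.5 N

Taking torques about support A:
Battery pack: 10.1 × 10 = 101 N down at 2.87 m → arm 2.235 m, τ = 101 × 2.235 = 225.7 N·m clockwise.
Sandbag: 7.08 × 10 = 70.8 N down at 0.709 m → arm 0.074 m, τ = 70.8 × 0.074 = 5.239 N·m clockwise.
Net load moment about support A = 230.9 N·m clockwise.
Reaction R at support B is upward at 4.65 m, arm 4.015 m → moment R × 4.015 counterclockwise.
Στ = 0 ⇒ R × 4.015 = 230.9 ⇒ R = 57.5 N.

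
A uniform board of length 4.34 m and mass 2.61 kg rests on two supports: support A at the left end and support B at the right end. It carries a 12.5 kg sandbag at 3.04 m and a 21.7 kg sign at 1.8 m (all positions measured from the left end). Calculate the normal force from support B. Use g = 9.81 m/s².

R_B ≈ 187 N

Choose support A as the axis so its reaction then has zero moment arm.
Beam weight: 2.61 × 9.81 = 25.6 N down at 2.17 m → arm 2.17 m, τ = 25.6 × 2.17 = 55.55 N·m clockwise.
Sandbag: 12.5 × 9.81 = 122.6 N down at 3.04 m → arm 3.04 m, τ = 122.6 × 3.04 = 372.7 N·m clockwise.
Sign: 21.7 × 9.81 = 212.9 N down at 1.8 m → arm 1.8 m, τ = 212.9 × 1.8 = 383.2 N·m clockwise.
Net load moment about support A = 811.5 N·m clockwise.
Reaction R at support B is upward at 4.34 m, arm 4.34 m → moment R × 4.34 counterclockwise.
Balancing moments: R × 4.34 = 811.5, giving R = 187 N.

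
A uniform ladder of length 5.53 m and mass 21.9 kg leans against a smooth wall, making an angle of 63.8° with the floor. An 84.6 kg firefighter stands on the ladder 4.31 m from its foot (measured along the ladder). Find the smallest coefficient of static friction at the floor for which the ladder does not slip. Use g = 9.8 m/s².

μ_min ≈ 0.355

Taking torques about the foot of the ladder:
Ladder weight 21.9×9.8 = 214.6 N acts at 2.765 m along the ladder; its horizontal arm is 2.765·cos63.8° = 1.221 m → τ = 262 N·m clockwise.
Firefighter: 84.6×9.8 = 829.1 N at 4.31 m → arm 1.903 m → τ = 1578 N·m clockwise.
Wall normal N acts horizontally at the top; its moment arm is the height L sinθ = 5.53·sin63.8° = 4.962 m, counterclockwise.
Setting net torque to zero: N × 4.962 = 1840 → N = 370.8 N.
ΣFx = 0 ⇒ f = N_wall = 370.8 N. ΣFy = 0 ⇒ N_floor = 1044 N.
μ_min = f / N_floor = 370.8 / 1044 = 0.355.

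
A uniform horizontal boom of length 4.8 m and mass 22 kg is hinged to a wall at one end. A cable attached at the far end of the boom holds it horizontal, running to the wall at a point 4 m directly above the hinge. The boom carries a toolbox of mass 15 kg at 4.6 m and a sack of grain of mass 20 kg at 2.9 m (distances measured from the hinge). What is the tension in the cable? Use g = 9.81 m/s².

T ≈ 574 N

Choose the hinge as the axis so the unknown hinge reaction has zero arm there.
Beam weight: 22 × 9.81 = 215.8 N down at 2.4 m → arm 2.4 m, τ = 215.8 × 2.4 = 517.9 N·m clockwise.
Toolbox: 15 × 9.81 = 147.2 N down at 4.6 m → arm 4.6 m, τ = 147.2 × 4.6 = 677.1 N·m clockwise.
Sack of grain: 20 × 9.81 = 196.2 N down at 2.9 m → arm 2.9 m, τ = 196.2 × 2.9 = 569 N·m clockwise.
Total clockwise load moment = 1764 N·m.
The cable tension T acts at 4.8 m; only its component perpendicular to the boom, T sinθ, produces torque. sinθ = h/√(h²+d²) = 4/√(4²+4.8²) = 0.6402.
Στ = 0 ⇒ T × 4.8 × 0.6402 = 1764 ⇒ T = 1764 / 3.073 = 574 N.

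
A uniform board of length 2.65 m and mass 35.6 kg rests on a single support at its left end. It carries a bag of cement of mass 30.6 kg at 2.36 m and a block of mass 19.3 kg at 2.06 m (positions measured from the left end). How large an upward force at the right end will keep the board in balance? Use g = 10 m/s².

About the left end:
Beam weight: 35.6 × 10 = 356 N down at 1.325 m → arm 1.325 m, τ = 356 × 1.325 = 471.7 N·m clockwise.
Bag of cement: 30.6 × 10 = 306 N down at 2.36 m → arm 2.36 m, τ = 306 × 2.36 = 722.2 N·m clockwise.
Block: 19.3 × 10 = 193 N down at 2.06 m → arm 2.06 m, τ = 193 × 2.06 = 397.6 N·m clockwise.
Net moment of the loads = 1592 N·m clockwise.
The upward force F acts at the right end, arm 2.65 m, giving F × 2.65 counterclockwise.
Balancing moments: F × 2.65 = 1592, giving F = 1592 / 2.65 = 601 N.

F ≈ 601 N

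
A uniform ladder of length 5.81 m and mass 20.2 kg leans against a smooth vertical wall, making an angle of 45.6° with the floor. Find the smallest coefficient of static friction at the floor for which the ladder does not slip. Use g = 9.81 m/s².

μ_min ≈ 0.49

About the foot of the ladder:
Ladder weight 20.2×9.81 = 198.2 N acts at 2.905 m along the ladder; its horizontal arm is 2.905·cos45.6° = 2.033 m → τ = 402.9 N·m clockwise.
Wall normal N acts horizontally at the top; its moment arm is the height L sinθ = 5.81·sin45.6° = 4.151 m, counterclockwise.
Setting net torque to zero: N × 4.151 = 402.9 → N = 97.06 N.
ΣFx = 0 ⇒ f = N_wall = 97.06 N. ΣFy = 0 ⇒ N_floor = 198.2 N.
μ_min = f / N_floor = 97.06 / 198.2 = 0.49.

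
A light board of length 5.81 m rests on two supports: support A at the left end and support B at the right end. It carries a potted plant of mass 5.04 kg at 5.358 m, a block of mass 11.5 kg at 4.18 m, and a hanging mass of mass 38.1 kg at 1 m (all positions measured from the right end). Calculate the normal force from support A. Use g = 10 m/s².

R_A ≈ 195 N

Taking torques about support B:
Potted plant: 5.04 × 10 = 50.4 N down at 5.358 m → arm 5.358 m, τ = 50.4 × 5.358 = 270 N·m counterclockwise.
Block: 11.5 × 10 = 115 N down at 4.18 m → arm 4.18 m, τ = 115 × 4.18 = 480.7 N·m counterclockwise.
Hanging mass: 38.1 × 10 = 381 N down at 1 m → arm 1 m, τ = 381 × 1 = 381 N·m counterclockwise.
Net load moment about support B = 1132 N·m counterclockwise.
Reaction R at support A is upward at 5.81 m, arm 5.81 m → moment R × 5.81 clockwise.
Balancing moments: R × 5.81 = 1132, giving R = 195 N.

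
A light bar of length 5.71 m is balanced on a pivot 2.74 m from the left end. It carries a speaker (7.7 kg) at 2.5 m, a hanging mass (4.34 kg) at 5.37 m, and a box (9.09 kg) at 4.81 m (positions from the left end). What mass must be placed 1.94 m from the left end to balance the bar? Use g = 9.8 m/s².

About the pivot (at 2.74 m from the left end):
Speaker: 7.7 × 9.8 = 75.46 N down at 2.5 m → arm 0.24 m, τ = 75.46 × 0.24 = 18.11 N·m counterclockwise.
Hanging mass: 4.34 × 9.8 = 42.53 N down at 5.37 m → arm 2.63 m, τ = 42.53 × 2.63 = 111.9 N·m clockwise.
Box: 9.09 × 9.8 = 89.08 N down at 4.81 m → arm 2.07 m, τ = 89.08 × 2.07 = 184.4 N·m clockwise.
Net moment of known loads = 278.2 N·m clockwise.
An unknown mass m at 1.94 m has arm 0.8 m; its moment is m·g·0.8 counterclockwise.
For rotational equilibrium, m × 9.8 × 0.8 = 278.2, so m = 278.2 / (9.8 × 0.8) = 35.5 kg.

m ≈ 35.5 kg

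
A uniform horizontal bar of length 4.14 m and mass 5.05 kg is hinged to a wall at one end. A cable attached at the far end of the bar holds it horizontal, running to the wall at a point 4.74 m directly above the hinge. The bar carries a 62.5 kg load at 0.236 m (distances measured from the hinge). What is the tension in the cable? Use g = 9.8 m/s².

T ≈ 79.2 N

Sum moments about the hinge (the unknown hinge reaction has zero arm there).
Beam weight: 5.05 × 9.8 = 49.49 N down at 2.07 m → arm 2.07 m, τ = 49.49 × 2.07 = 102.4 N·m clockwise.
Load: 62.5 × 9.8 = 612.5 N down at 0.236 m → arm 0.236 m, τ = 612.5 × 0.236 = 144.5 N·m clockwise.
Total clockwise load moment = 246.9 N·m.
The cable tension T acts at 4.14 m; only its component perpendicular to the bar, T sinθ, produces torque. sinθ = h/√(h²+d²) = 4.74/√(4.74²+4.14²) = 0.7532.
Balancing moments: T × 4.14 × 0.7532 = 246.9, giving T = 246.9 / 3.118 = 79.2 N.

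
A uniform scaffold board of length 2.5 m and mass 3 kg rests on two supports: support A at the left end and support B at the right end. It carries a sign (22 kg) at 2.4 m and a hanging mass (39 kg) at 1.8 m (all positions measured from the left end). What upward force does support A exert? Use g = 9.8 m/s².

Sum moments about support B (its reaction then has zero moment arm).
Beam weight: 3 × 9.8 = 29.4 N down at 1.25 m → arm 1.25 m, τ = 29.4 × 1.25 = 36.75 N·m counterclockwise.
Sign: 22 × 9.8 = 215.6 N down at 2.4 m → arm 0.1 m, τ = 215.6 × 0.1 = 21.56 N·m counterclockwise.
Hanging mass: 39 × 9.8 = 382.2 N down at 1.8 m → arm 0.7 m, τ = 382.2 × 0.7 = 267.5 N·m counterclockwise.
Net load moment about support B = 325.8 N·m counterclockwise.
Reaction R at support A is upward at 0 m, arm 2.5 m → moment R × 2.5 clockwise.
For rotational equilibrium, R × 2.5 = 325.8, so R = 130 N.

R_A ≈ 130 N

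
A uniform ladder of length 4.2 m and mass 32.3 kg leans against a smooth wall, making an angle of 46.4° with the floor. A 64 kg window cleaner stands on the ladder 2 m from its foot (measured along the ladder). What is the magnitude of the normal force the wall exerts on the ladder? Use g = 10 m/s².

N_wall ≈ 444 N

Taking torques about the foot of the ladder:
Ladder weight 32.3×10 = 323 N acts at 2.1 m along the ladder; its horizontal arm is 2.1·cos46.4° = 1.448 m → τ = 467.7 N·m clockwise.
Window cleaner: 64×10 = 640 N at 2 m → arm 1.379 m → τ = 882.6 N·m clockwise.
Wall normal N acts horizontally at the top; its moment arm is the height L sinθ = 4.2·sin46.4° = 3.042 m, counterclockwise.
Balancing moments: N × 3.042 = 1350, giving N = 444 N.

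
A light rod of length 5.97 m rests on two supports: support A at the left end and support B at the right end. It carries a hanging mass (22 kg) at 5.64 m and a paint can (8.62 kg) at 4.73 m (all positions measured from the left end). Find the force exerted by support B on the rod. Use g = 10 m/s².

R_B ≈ 276 N

Take moments about support A.
Hanging mass: 22 × 10 = 220 N down at 5.64 m → arm 5.64 m, τ = 220 × 5.64 = 1241 N·m clockwise.
Paint can: 8.62 × 10 = 86.2 N down at 4.73 m → arm 4.73 m, τ = 86.2 × 4.73 = 407.7 N·m clockwise.
Net load moment about support A = 1649 N·m clockwise.
Reaction R at support B is upward at 5.97 m, arm 5.97 m → moment R × 5.97 counterclockwise.
Balancing moments: R × 5.97 = 1649, giving R = 276 N.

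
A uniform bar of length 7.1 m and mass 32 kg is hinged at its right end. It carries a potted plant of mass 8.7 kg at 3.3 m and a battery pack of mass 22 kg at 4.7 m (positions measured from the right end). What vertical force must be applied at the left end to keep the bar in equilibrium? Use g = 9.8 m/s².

Taking torques about the right end:
Beam weight: 32 × 9.8 = 313.6 N down at 3.55 m → arm 3.55 m, τ = 313.6 × 3.55 = 1113 N·m counterclockwise.
Potted plant: 8.7 × 9.8 = 85.26 N down at 3.3 m → arm 3.3 m, τ = 85.26 × 3.3 = 281.4 N·m counterclockwise.
Battery pack: 22 × 9.8 = 215.6 N down at 4.7 m → arm 4.7 m, τ = 215.6 × 4.7 = 1013 N·m counterclockwise.
Net moment of the loads = 2407 N·m counterclockwise.
The upward force F acts at the left end, arm 7.1 m, giving F × 7.1 clockwise.
Στ = 0 ⇒ F × 7.1 = 2407 ⇒ F = 2407 / 7.1 = 339 N.

F ≈ 339 N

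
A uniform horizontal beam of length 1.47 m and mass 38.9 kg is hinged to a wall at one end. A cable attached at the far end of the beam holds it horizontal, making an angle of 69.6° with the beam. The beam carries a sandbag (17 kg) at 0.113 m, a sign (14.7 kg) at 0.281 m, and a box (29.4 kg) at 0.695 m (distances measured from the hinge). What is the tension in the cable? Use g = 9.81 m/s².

Sum moments about the hinge (the unknown hinge reaction has zero arm there).
Beam weight: 38.9 × 9.81 = 381.6 N down at 0.735 m → arm 0.735 m, τ = 381.6 × 0.735 = 280.5 N·m clockwise.
Sandbag: 17 × 9.81 = 166.8 N down at 0.113 m → arm 0.113 m, τ = 166.8 × 0.113 = 18.85 N·m clockwise.
Sign: 14.7 × 9.81 = 144.2 N down at 0.281 m → arm 0.281 m, τ = 144.2 × 0.281 = 40.52 N·m clockwise.
Box: 29.4 × 9.81 = 288.4 N down at 0.695 m → arm 0.695 m, τ = 288.4 × 0.695 = 200.4 N·m clockwise.
Total clockwise load moment = 540.3 N·m.
The cable tension T acts at 1.47 m; only its component perpendicular to the beam, T sinθ, produces torque. sin 69.6° = 0.9373.
Balancing moments: T × 1.47 × 0.9373 = 540.3, giving T = 540.3 / 1.378 = 392 N.

T ≈ 392 N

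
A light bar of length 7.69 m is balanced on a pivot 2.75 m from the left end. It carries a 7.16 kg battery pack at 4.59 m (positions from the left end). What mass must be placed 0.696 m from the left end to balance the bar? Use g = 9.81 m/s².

Taking torques about the pivot (at 2.75 m from the left end):
Battery pack: 7.16 × 9.81 = 70.24 N down at 4.59 m → arm 1.84 m, τ = 70.24 × 1.84 = 129.2 N·m clockwise.
Net moment of known loads = 129.2 N·m clockwise.
An unknown mass m at 0.696 m has arm 2.054 m; its moment is m·g·2.054 counterclockwise.
For rotational equilibrium, m × 9.81 × 2.054 = 129.2, so m = 129.2 / (9.81 × 2.054) = 6.41 kg.

m ≈ 6.41 kg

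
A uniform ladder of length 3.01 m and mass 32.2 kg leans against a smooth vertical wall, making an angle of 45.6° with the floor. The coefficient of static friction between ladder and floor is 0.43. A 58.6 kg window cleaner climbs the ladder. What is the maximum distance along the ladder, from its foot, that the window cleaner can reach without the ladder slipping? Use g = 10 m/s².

About the foot of the ladder:
Ladder weight 32.2×10 = 322 N acts at 1.505 m along the ladder; its horizontal arm is 1.505·cos45.6° = 1.053 m → τ = 339.1 N·m clockwise.
Window cleaner weight 58.6×10 = 586 N at distance d → arm d·cos45.6° → τ = 586·d·0.6997 clockwise.
Wall normal N at the top has arm L sinθ = 2.151 m counterclockwise, so Στ = 0 gives N·2.151 = 339.1 + 410·d.
ΣFy = 0 ⇒ N_floor = 908 N, so the maximum friction is μ_s·N_floor = 0.43×908 = 390.4 N. ΣFx = 0 ⇒ N_wall = f, so at the slipping point N = 390.4 N.
Substituting: 390.4×2.151 = 339.1 + 410·d ⇒ d = (839.8 − 339.1) / 410 = 1.22 m.

d ≈ 1.22 m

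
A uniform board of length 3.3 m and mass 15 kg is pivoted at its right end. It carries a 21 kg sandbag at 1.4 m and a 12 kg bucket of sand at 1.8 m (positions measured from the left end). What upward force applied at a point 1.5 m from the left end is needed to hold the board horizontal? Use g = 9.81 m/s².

F ≈ 450 N

Choose the right end as the axis so the unknown pivot reaction has zero arm there.
Beam weight: 15 × 9.81 = 147.2 N down at 1.65 m → arm 1.65 m, τ = 147.2 × 1.65 = 242.9 N·m counterclockwise.
Sandbag: 21 × 9.81 = 206 N down at 1.4 m → arm 1.9 m, τ = 206 × 1.9 = 391.4 N·m counterclockwise.
Bucket of sand: 12 × 9.81 = 117.7 N down at 1.8 m → arm 1.5 m, τ = 117.7 × 1.5 = 176.6 N·m counterclockwise.
Net moment of the loads = 810.9 N·m counterclockwise.
The upward force F acts at a point 1.5 m from the left end, arm 1.8 m, giving F × 1.8 clockwise.
Balancing moments: F × 1.8 = 810.9, giving F = 810.9 / 1.8 = 450 N.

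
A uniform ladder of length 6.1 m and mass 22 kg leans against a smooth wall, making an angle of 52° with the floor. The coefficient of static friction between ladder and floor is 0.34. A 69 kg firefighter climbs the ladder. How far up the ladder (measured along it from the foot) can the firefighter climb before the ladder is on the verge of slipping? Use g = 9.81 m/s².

d ≈ 2.53 m

Sum moments about the foot of the ladder (the floor normal and friction both act there and drop out).
Ladder weight 22×9.81 = 215.8 N acts at 3.05 m along the ladder; its horizontal arm is 3.05·cos52° = 1.878 m → τ = 405.3 N·m clockwise.
Firefighter weight 69×9.81 = 676.9 N at distance d → arm d·cos52° → τ = 676.9·d·0.6157 clockwise.
Wall normal N at the top has arm L sinθ = 4.807 m counterclockwise, so Στ = 0 gives N·4.807 = 405.3 + 416.8·d.
ΣFy = 0 ⇒ N_floor = 892.7 N, so the maximum friction is μ_s·N_floor = 0.34×892.7 = 303.5 N. ΣFx = 0 ⇒ N_wall = f, so at the slipping point N = 303.5 N.
Substituting: 303.5×4.807 = 405.3 + 416.8·d ⇒ d = (1459 − 405.3) / 416.8 = 2.53 m.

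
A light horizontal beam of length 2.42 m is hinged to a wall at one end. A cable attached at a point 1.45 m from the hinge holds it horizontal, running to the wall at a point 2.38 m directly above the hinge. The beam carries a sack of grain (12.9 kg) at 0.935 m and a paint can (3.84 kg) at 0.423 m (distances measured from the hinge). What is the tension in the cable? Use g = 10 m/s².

Take moments about the hinge.
Sack of grain: 12.9 × 10 = 129 N down at 0.935 m → arm 0.935 m, τ = 129 × 0.935 = 120.6 N·m clockwise.
Paint can: 3.84 × 10 = 38.4 N down at 0.423 m → arm 0.423 m, τ = 38.4 × 0.423 = 16.24 N·m clockwise.
Total clockwise load moment = 136.8 N·m.
The cable tension T acts at 1.45 m; only its component perpendicular to the beam, T sinθ, produces torque. sinθ = h/√(h²+d²) = 2.38/√(2.38²+1.45²) = 0.854.
Balancing moments: T × 1.45 × 0.854 = 136.8, giving T = 136.8 / 1.238 = 111 N.

T ≈ 111 N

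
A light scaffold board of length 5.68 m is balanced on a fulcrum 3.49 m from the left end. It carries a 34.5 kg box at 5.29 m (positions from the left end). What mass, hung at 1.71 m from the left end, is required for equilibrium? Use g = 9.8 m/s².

About the fulcrum (at 3.49 m from the left end):
Box: 34.5 × 9.8 = 338.1 N down at 5.29 m → arm 1.8 m, τ = 338.1 × 1.8 = 608.6 N·m clockwise.
Net moment of known loads = 608.6 N·m clockwise.
An unknown mass m at 1.71 m has arm 1.78 m; its moment is m·g·1.78 counterclockwise.
For rotational equilibrium, m × 9.8 × 1.78 = 608.6, so m = 608.6 / (9.8 × 1.78) = 34.9 kg.

m ≈ 34.9 kg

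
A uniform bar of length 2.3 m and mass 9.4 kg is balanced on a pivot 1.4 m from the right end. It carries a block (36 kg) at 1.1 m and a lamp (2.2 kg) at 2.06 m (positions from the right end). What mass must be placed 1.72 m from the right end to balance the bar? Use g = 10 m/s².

m ≈ 36.6 kg

Taking torques about the pivot (at 1.4 m from the right end):
Beam weight: 9.4 × 10 = 94 N down at 1.15 m → arm 0.25 m, τ = 94 × 0.25 = 23.5 N·m clockwise.
Block: 36 × 10 = 360 N down at 1.1 m → arm 0.3 m, τ = 360 × 0.3 = 108 N·m clockwise.
Lamp: 2.2 × 10 = 22 N down at 2.06 m → arm 0.66 m, τ = 22 × 0.66 = 14.52 N·m counterclockwise.
Net moment of known loads = 117 N·m clockwise.
An unknown mass m at 1.72 m has arm 0.32 m; its moment is m·g·0.32 counterclockwise.
Στ = 0 ⇒ m × 10 × 0.32 = 117 ⇒ m = 117 / (10 × 0.32) = 36.6 kg.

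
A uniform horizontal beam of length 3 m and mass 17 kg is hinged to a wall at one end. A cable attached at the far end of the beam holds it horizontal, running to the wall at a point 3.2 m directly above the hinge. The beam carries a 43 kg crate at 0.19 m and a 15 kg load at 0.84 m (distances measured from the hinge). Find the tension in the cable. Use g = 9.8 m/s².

Take moments about the hinge.
Beam weight: 17 × 9.8 = 166.6 N down at 1.5 m → arm 1.5 m, τ = 166.6 × 1.5 = 249.9 N·m clockwise.
Crate: 43 × 9.8 = 421.4 N down at 0.19 m → arm 0.19 m, τ = 421.4 × 0.19 = 80.07 N·m clockwise.
Load: 15 × 9.8 = 147 N down at 0.84 m → arm 0.84 m, τ = 147 × 0.84 = 123.5 N·m clockwise.
Total clockwise load moment = 453.5 N·m.
The cable tension T acts at 3 m; only its component perpendicular to the beam, T sinθ, produces torque. sinθ = h/√(h²+d²) = 3.2/√(3.2²+3²) = 0.7295.
Setting net torque to zero: T × 3 × 0.7295 = 453.5 → T = 453.5 / 2.189 = 207 N.

T ≈ 207 N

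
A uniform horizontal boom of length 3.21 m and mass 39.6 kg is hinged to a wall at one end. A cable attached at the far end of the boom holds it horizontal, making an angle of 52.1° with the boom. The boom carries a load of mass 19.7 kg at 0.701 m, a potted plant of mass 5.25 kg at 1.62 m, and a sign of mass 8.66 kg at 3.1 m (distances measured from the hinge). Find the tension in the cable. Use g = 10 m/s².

T ≈ 445 N

Choose the hinge as the axis so the unknown hinge reaction has zero arm there.
Beam weight: 39.6 × 10 = 396 N down at 1.605 m → arm 1.605 m, τ = 396 × 1.605 = 635.6 N·m clockwise.
Load: 19.7 × 10 = 197 N down at 0.701 m → arm 0.701 m, τ = 197 × 0.701 = 138.1 N·m clockwise.
Potted plant: 5.25 × 10 = 52.5 N down at 1.62 m → arm 1.62 m, τ = 52.5 × 1.62 = 85.05 N·m clockwise.
Sign: 8.66 × 10 = 86.6 N down at 3.1 m → arm 3.1 m, τ = 86.6 × 3.1 = 268.5 N·m clockwise.
Total clockwise load moment = 1127 N·m.
The cable tension T acts at 3.21 m; only its component perpendicular to the boom, T sinθ, produces torque. sin 52.1° = 0.7891.
Balancing moments: T × 3.21 × 0.7891 = 1127, giving T = 1127 / 2.533 = 445 N.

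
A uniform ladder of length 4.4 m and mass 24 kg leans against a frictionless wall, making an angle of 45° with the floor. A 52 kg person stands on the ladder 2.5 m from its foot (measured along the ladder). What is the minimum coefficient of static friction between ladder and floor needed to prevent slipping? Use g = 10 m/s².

μ_min ≈ 0.547

Sum moments about the foot of the ladder (the floor normal and friction both act there and drop out).
Ladder weight 24×10 = 240 N acts at 2.2 m along the ladder; its horizontal arm is 2.2·cos45° = 1.556 m → τ = 373.4 N·m clockwise.
Person: 52×10 = 520 N at 2.5 m → arm 1.768 m → τ = 919.4 N·m clockwise.
Wall normal N acts horizontally at the top; its moment arm is the height L sinθ = 4.4·sin45° = 3.111 m, counterclockwise.
For rotational equilibrium, N × 3.111 = 1293, so N = 415.6 N.
ΣFx = 0 ⇒ f = N_wall = 415.6 N. ΣFy = 0 ⇒ N_floor = 760 N.
μ_min = f / N_floor = 415.6 / 760 = 0.547.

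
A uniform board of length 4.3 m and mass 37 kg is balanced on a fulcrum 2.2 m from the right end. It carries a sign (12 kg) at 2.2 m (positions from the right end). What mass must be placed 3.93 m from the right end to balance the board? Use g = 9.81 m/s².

About the fulcrum (at 2.2 m from the right end):
Beam weight: 37 × 9.81 = 363 N down at 2.15 m → arm 0.05 m, τ = 363 × 0.05 = 18.15 N·m clockwise.
Sign: acts at the fulcrum, moment arm 0 → no torque.
Net moment of known loads = 18.15 N·m clockwise.
An unknown mass m at 3.93 m has arm 1.73 m; its moment is m·g·1.73 counterclockwise.
Στ = 0 ⇒ m × 9.81 × 1.73 = 18.15 ⇒ m = 18.15 / (9.81 × 1.73) = 1.07 kg.

m ≈ 1.07 kg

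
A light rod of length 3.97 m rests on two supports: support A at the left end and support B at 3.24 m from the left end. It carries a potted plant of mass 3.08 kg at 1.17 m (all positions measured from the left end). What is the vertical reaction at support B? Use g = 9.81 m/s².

Take moments about support A.
Potted plant: 3.08 × 9.81 = 30.21 N down at 1.17 m → arm 1.17 m, τ = 30.21 × 1.17 = 35.35 N·m clockwise.
Net load moment about support A = 35.35 N·m clockwise.
Reaction R at support B is upward at 3.24 m, arm 3.24 m → moment R × 3.24 counterclockwise.
For rotational equilibrium, R × 3.24 = 35.35, so R = 10.9 N.

R_B ≈ 10.9 N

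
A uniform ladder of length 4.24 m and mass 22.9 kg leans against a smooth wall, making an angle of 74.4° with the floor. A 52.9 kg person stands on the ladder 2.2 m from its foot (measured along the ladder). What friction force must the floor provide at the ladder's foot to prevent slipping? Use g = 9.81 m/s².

f ≈ 107 N

Take moments about the foot of the ladder.
Ladder weight 22.9×9.81 = 224.6 N acts at 2.12 m along the ladder; its horizontal arm is 2.12·cos74.4° = 0.5701 m → τ = 128 N·m clockwise.
Person: 52.9×9.81 = 518.9 N at 2.2 m → arm 0.5916 m → τ = 307 N·m clockwise.
Wall normal N acts horizontally at the top; its moment arm is the height L sinθ = 4.24·sin74.4° = 4.084 m, counterclockwise.
Balancing moments: N × 4.084 = 435, giving N = 107 N.
ΣFx = 0: friction at the foot balances the wall's push, so f = N_wall = 107 N.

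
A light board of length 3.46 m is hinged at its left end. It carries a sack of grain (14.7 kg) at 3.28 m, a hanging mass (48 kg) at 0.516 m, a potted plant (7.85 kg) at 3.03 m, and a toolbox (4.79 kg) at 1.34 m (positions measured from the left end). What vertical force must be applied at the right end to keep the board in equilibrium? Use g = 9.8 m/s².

Choose the left end as the axis so the unknown pivot reaction has zero arm there.
Sack of grain: 14.7 × 9.8 = 144.1 N down at 3.28 m → arm 3.28 m, τ = 144.1 × 3.28 = 472.6 N·m clockwise.
Hanging mass: 48 × 9.8 = 470.4 N down at 0.516 m → arm 0.516 m, τ = 470.4 × 0.516 = 242.7 N·m clockwise.
Potted plant: 7.85 × 9.8 = 76.93 N down at 3.03 m → arm 3.03 m, τ = 76.93 × 3.03 = 233.1 N·m clockwise.
Toolbox: 4.79 × 9.8 = 46.94 N down at 1.34 m → arm 1.34 m, τ = 46.94 × 1.34 = 62.9 N·m clockwise.
Net moment of the loads = 1011 N·m clockwise.
The upward force F acts at the right end, arm 3.46 m, giving F × 3.46 counterclockwise.
Balancing moments: F × 3.46 = 1011, giving F = 1011 / 3.46 = 292 N.

F ≈ 292 N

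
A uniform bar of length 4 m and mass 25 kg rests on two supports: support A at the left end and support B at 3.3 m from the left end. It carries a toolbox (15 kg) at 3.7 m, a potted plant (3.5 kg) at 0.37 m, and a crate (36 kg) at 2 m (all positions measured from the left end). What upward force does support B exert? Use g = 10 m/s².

Taking torques about support A:
Beam weight: 25 × 10 = 250 N down at 2 m → arm 2 m, τ = 250 × 2 = 500 N·m clockwise.
Toolbox: 15 × 10 = 150 N down at 3.7 m → arm 3.7 m, τ = 150 × 3.7 = 555 N·m clockwise.
Potted plant: 3.5 × 10 = 35 N down at 0.37 m → arm 0.37 m, τ = 35 × 0.37 = 12.95 N·m clockwise.
Crate: 36 × 10 = 360 N down at 2 m → arm 2 m, τ = 360 × 2 = 720 N·m clockwise.
Net load moment about support A = 1788 N·m clockwise.
Reaction R at support B is upward at 3.3 m, arm 3.3 m → moment R × 3.3 counterclockwise.
For rotational equilibrium, R × 3.3 = 1788, so R = 542 N.

R_B ≈ 542 N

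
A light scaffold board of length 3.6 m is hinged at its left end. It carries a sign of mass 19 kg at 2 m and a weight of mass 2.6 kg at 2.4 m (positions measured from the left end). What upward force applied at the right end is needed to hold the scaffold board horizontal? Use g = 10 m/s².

F ≈ 123 N

Sum moments about the left end (the unknown pivot reaction has zero arm there).
Sign: 19 × 10 = 190 N down at 2 m → arm 2 m, τ = 190 × 2 = 380 N·m clockwise.
Weight: 2.6 × 10 = 26 N down at 2.4 m → arm 2.4 m, τ = 26 × 2.4 = 62.4 N·m clockwise.
Net moment of the loads = 442.4 N·m clockwise.
The upward force F acts at the right end, arm 3.6 m, giving F × 3.6 counterclockwise.
Στ = 0 ⇒ F × 3.6 = 442.4 ⇒ F = 442.4 / 3.6 = 123 N.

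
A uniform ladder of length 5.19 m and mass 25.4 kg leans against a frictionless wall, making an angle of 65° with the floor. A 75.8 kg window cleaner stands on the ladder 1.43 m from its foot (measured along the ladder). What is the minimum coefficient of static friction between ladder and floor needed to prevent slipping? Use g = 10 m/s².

Taking torques about the foot of the ladder:
Ladder weight 25.4×10 = 254 N acts at 2.595 m along the ladder; its horizontal arm is 2.595·cos65° = 1.097 m → τ = 278.6 N·m clockwise.
Window cleaner: 75.8×10 = 758 N at 1.43 m → arm 0.6043 m → τ = 458.1 N·m clockwise.
Wall normal N acts horizontally at the top; its moment arm is the height L sinθ = 5.19·sin65° = 4.704 m, counterclockwise.
For rotational equilibrium, N × 4.704 = 736.7, so N = 156.6 N.
ΣFx = 0 ⇒ f = N_wall = 156.6 N. ΣFy = 0 ⇒ N_floor = 1012 N.
μ_min = f / N_floor = 156.6 / 1012 = 0.155.

μ_min ≈ 0.155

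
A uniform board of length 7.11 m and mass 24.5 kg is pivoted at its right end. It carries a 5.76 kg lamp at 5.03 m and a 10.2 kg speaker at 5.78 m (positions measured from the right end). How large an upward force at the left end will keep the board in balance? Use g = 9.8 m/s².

Taking torques about the right end:
Beam weight: 24.5 × 9.8 = 240.1 N down at 3.555 m → arm 3.555 m, τ = 240.1 × 3.555 = 853.6 N·m counterclockwise.
Lamp: 5.76 × 9.8 = 56.45 N down at 5.03 m → arm 5.03 m, τ = 56.45 × 5.03 = 283.9 N·m counterclockwise.
Speaker: 10.2 × 9.8 = 99.96 N down at 5.78 m → arm 5.78 m, τ = 99.96 × 5.78 = 577.8 N·m counterclockwise.
Net moment of the loads = 1715 N·m counterclockwise.
The upward force F acts at the left end, arm 7.11 m, giving F × 7.11 clockwise.
Στ = 0 ⇒ F × 7.11 = 1715 ⇒ F = 1715 / 7.11 = 241 N.

F ≈ 241 N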